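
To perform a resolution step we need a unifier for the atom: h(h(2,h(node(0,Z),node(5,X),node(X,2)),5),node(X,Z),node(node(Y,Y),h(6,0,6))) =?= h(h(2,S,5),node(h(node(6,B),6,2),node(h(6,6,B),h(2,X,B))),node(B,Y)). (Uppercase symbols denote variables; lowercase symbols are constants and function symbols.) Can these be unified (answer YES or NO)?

YES

Decompose h/3: h(2,h(node(0,Z),node(5,X),node(X,2)),5) =?= h(2,S,5),  node(X,Z) =?= node(h(node(6,B),6,2),node(h(6,6,B),h(2,X,B))),  node(node(Y,Y),h(6,0,6)) =?= node(B,Y).
Decompose h/3: 2 =?= 2,  h(node(0,Z),node(5,X),node(X,2)) =?= S,  5 =?= 5.
Delete trivial equation 2 =?= 2.
Bind S := h(node(0,Z),node(5,X),node(X,2)); no other remaining equation mentions S.
Delete trivial equation 5 =?= 5.
Decompose node/2: X =?= h(node(6,B),6,2),  Z =?= node(h(6,6,B),h(2,X,B)).
Bind X := h(node(6,B),6,2); substituting into the one remaining equation that mentions X gives: Z =?= node(h(6,6,B),h(2,h(node(6,B),6,2),B)). Substituting into the earlier binding gives S := h(node(0,Z),node(5,h(node(6,B),6,2)),node(h(node(6,B),6,2),2)).
Bind Z := node(h(6,6,B),h(2,h(node(6,B),6,2),B)); no other remaining equation mentions Z. Substituting into the earlier binding gives S := h(node(0,node(h(6,6,B),h(2,h(node(6,B),6,2),B))),node(5,h(node(6,B),6,2)),node(h(node(6,B),6,2),2)).
Decompose node/2: node(Y,Y) =?= B,  h(6,0,6) =?= Y.
Bind B := node(Y,Y); no other remaining equation mentions B. Substituting into the earlier bindings gives S := h(node(0,node(h(6,6,node(Y,Y)),h(2,h(node(6,node(Y,Y)),6,2),node(Y,Y)))),node(5,h(node(6,node(Y,Y)),6,2)),node(h(node(6,node(Y,Y)),6,2),2)), X := h(node(6,node(Y,Y)),6,2), Z := node(h(6,6,node(Y,Y)),h(2,h(node(6,node(Y,Y)),6,2),node(Y,Y))).
Bind Y := h(6,0,6). Substituting into the earlier bindings gives S := h(node(0,node(h(6,6,node(h(6,0,6),h(6,0,6))),h(2,h(node(6,node(h(6,0,6),h(6,0,6))),6,2),node(h(6,0,6),h(6,0,6))))),node(5,h(node(6,node(h(6,0,6),h(6,0,6))),6,2)),node(h(node(6,node(h(6,0,6),h(6,0,6))),6,2),2)), X := h(node(6,node(h(6,0,6),h(6,0,6))),6,2), Z := node(h(6,6,node(h(6,0,6),h(6,0,6))),h(2,h(node(6,node(h(6,0,6),h(6,0,6))),6,2),node(h(6,0,6),h(6,0,6)))), B := node(h(6,0,6),h(6,0,6)).
No equations remain and no clash or occurs-check failure arose, so a unifier exists.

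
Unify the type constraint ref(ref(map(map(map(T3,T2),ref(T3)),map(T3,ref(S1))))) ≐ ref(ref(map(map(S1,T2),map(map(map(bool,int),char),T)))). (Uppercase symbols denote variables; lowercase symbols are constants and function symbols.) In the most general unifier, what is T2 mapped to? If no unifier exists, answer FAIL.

ref(map(map(bool,int),char))

Decompose ref/1: ref(map(map(map(T3,T2),ref(T3)),map(T3,ref(S1)))) ≐ ref(map(map(S1,T2),map(map(map(bool,int),char),T))).
Decompose ref/1: map(map(map(T3,T2),ref(T3)),map(T3,ref(S1))) ≐ map(map(S1,T2),map(map(map(bool,int),char),T)).
Decompose map/2: map(map(T3,T2),ref(T3)) ≐ map(S1,T2),  map(T3,ref(S1)) ≐ map(map(map(bool,int),char),T).
Decompose map/2: map(T3,T2) ≐ S1,  ref(T3) ≐ T2.
Bind S1 := map(T3,T2); substituting into the one remaining equation that mentions S1 gives: map(T3,ref(map(T3,T2))) ≐ map(map(map(bool,int),char),T).
Bind T2 := ref(T3); substituting into the remaining equation gives: map(T3,ref(map(T3,ref(T3)))) ≐ map(map(map(bool,int),char),T). Substituting into the earlier binding gives S1 := map(T3,ref(T3)).
Decompose map/2: T3 ≐ map(map(bool,int),char),  ref(map(T3,ref(T3))) ≐ T.
Bind T3 := map(map(bool,int),char); substituting into the remaining equation gives: ref(map(map(map(bool,int),char),ref(map(map(bool,int),char)))) ≐ T. Substituting into the earlier bindings gives S1 := map(map(map(bool,int),char),ref(map(map(bool,int),char))), T2 := ref(map(map(bool,int),char)).
Bind T := ref(map(map(map(bool,int),char),ref(map(map(bool,int),char)))).
MGU = { S1 -> map(map(map(bool,int),char),ref(map(map(bool,int),char))), T2 -> ref(map(map(bool,int),char)), T3 -> map(map(bool,int),char), T -> ref(map(map(map(bool,int),char),ref(map(map(bool,int),char)))) }, so T2 -> ref(map(map(bool,int),char)).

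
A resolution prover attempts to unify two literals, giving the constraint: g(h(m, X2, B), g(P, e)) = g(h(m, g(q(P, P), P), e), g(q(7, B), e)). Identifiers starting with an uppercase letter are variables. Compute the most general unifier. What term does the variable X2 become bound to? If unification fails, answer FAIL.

g(q(q(7, e), q(7, e)), q(7, e))

Decompose g/2: h(m, X2, B) = h(m, g(q(P, P), P), e),  g(P, e) = g(q(7, B), e).
Decompose h/3: m = m,  X2 = g(q(P, P), P),  B = e.
Delete trivial equation m = m.
Bind X2 := g(q(P, P), P); no other remaining equation mentions X2.
Bind B := e; substituting into the remaining equation gives: g(P, e) = g(q(7, e), e).
Decompose g/2: P = q(7, e),  e = e.
Bind P := q(7, e); no other remaining equation mentions P. Substituting into the earlier binding gives X2 := g(q(q(7, e), q(7, e)), q(7, e)).
Delete trivial equation e = e.
MGU = { X2 := g(q(q(7, e), q(7, e)), q(7, e)), B := e, P := q(7, e) }, so X2 := g(q(q(7, e), q(7, e)), q(7, e)).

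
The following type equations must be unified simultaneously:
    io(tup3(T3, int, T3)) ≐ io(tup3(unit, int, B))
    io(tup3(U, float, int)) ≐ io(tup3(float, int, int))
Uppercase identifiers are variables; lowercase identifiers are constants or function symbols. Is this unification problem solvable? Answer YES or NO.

Decompose io/1: tup3(T3, int, T3) ≐ tup3(unit, int, B).
Decompose tup3/3: T3 ≐ unit,  int ≐ int,  T3 ≐ B.
Bind T3 := unit; substituting into the one remaining equation that mentions T3 gives: unit ≐ B.
Delete trivial equation int ≐ int.
Bind B := unit; no other remaining equation mentions B.
Decompose io/1: tup3(U, float, int) ≐ tup3(float, int, int).
Decompose tup3/3: U ≐ float,  float ≐ int,  int ≐ int.
Bind U := float; no other remaining equation mentions U.
Clash: constants float and int differ; no unifier exists.

NO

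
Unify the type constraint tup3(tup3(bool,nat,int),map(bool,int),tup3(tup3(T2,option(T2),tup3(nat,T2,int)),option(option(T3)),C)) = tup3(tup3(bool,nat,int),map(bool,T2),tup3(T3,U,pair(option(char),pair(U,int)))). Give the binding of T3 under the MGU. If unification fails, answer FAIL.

tup3(int,option(int),tup3(nat,int,int))

Decompose tup3/3: tup3(bool,nat,int) = tup3(bool,nat,int),  map(bool,int) = map(bool,T2),  tup3(tup3(T2,option(T2),tup3(nat,T2,int)),option(option(T3)),C) = tup3(T3,U,pair(option(char),pair(U,int))).
Delete trivial equation tup3(bool,nat,int) = tup3(bool,nat,int).
Decompose map/2: bool = bool,  int = T2.
Delete trivial equation bool = bool.
Bind T2 := int; substituting into the remaining equation gives: tup3(tup3(int,option(int),tup3(nat,int,int)),option(option(T3)),C) = tup3(T3,U,pair(option(char),pair(U,int))).
Decompose tup3/3: tup3(int,option(int),tup3(nat,int,int)) = T3,  option(option(T3)) = U,  C = pair(option(char),pair(U,int)).
Bind T3 := tup3(int,option(int),tup3(nat,int,int)); substituting into the one remaining equation that mentions T3 gives: option(option(tup3(int,option(int),tup3(nat,int,int)))) = U.
Bind U := option(option(tup3(int,option(int),tup3(nat,int,int)))); substituting into the remaining equation gives: C = pair(option(char),pair(option(option(tup3(int,option(int),tup3(nat,int,int)))),int)).
Bind C := pair(option(char),pair(option(option(tup3(int,option(int),tup3(nat,int,int)))),int)).
MGU = { T2 ↦ int, T3 ↦ tup3(int,option(int),tup3(nat,int,int)), U ↦ option(option(tup3(int,option(int),tup3(nat,int,int)))), C ↦ pair(option(char),pair(option(option(tup3(int,option(int),tup3(nat,int,int)))),int)) }, so T3 ↦ tup3(int,option(int),tup3(nat,int,int)).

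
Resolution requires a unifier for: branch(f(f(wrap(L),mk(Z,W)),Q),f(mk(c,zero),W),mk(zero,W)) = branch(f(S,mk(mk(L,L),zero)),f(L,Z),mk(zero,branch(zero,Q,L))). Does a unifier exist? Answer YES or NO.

YES

Decompose branch/3: f(f(wrap(L),mk(Z,W)),Q) = f(S,mk(mk(L,L),zero)),  f(mk(c,zero),W) = f(L,Z),  mk(zero,W) = mk(zero,branch(zero,Q,L)).
Decompose f/2: f(wrap(L),mk(Z,W)) = S,  Q = mk(mk(L,L),zero).
Bind S := f(wrap(L),mk(Z,W)); no other remaining equation mentions S.
Bind Q := mk(mk(L,L),zero); substituting into the one remaining equation that mentions Q gives: mk(zero,W) = mk(zero,branch(zero,mk(mk(L,L),zero),L)).
Decompose f/2: mk(c,zero) = L,  W = Z.
Bind L := mk(c,zero); substituting into the one remaining equation that mentions L gives: mk(zero,W) = mk(zero,branch(zero,mk(mk(mk(c,zero),mk(c,zero)),zero),mk(c,zero))). Substituting into the earlier bindings gives S := f(wrap(mk(c,zero)),mk(Z,W)), Q := mk(mk(mk(c,zero),mk(c,zero)),zero).
Bind W := Z; substituting into the remaining equation gives: mk(zero,Z) = mk(zero,branch(zero,mk(mk(mk(c,zero),mk(c,zero)),zero),mk(c,zero))). Substituting into the earlier binding gives S := f(wrap(mk(c,zero)),mk(Z,Z)).
Decompose mk/2: zero = zero,  Z = branch(zero,mk(mk(mk(c,zero),mk(c,zero)),zero),mk(c,zero)).
Delete trivial equation zero = zero.
Bind Z := branch(zero,mk(mk(mk(c,zero),mk(c,zero)),zero),mk(c,zero)). Substituting into the earlier bindings gives S := f(wrap(mk(c,zero)),mk(branch(zero,mk(mk(mk(c,zero),mk(c,zero)),zero),mk(c,zero)),branch(zero,mk(mk(mk(c,zero),mk(c,zero)),zero),mk(c,zero)))), W := branch(zero,mk(mk(mk(c,zero),mk(c,zero)),zero),mk(c,zero)).
No equations remain and no clash or occurs-check failure arose, so a unifier exists.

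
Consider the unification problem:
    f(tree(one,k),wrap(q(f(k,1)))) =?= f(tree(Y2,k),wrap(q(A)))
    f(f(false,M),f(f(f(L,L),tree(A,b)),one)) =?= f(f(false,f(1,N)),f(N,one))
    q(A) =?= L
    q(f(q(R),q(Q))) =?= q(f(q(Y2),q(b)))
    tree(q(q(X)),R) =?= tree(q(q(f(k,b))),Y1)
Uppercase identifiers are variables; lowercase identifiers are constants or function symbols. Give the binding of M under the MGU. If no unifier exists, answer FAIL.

f(1,f(f(q(f(k,1)),q(f(k,1))),tree(f(k,1),b)))

Decompose f/2: tree(one,k) =?= tree(Y2,k),  wrap(q(f(k,1))) =?= wrap(q(A)).
Decompose tree/2: one =?= Y2,  k =?= k.
Bind Y2 := one; substituting into the one remaining equation that mentions Y2 gives: q(f(q(R),q(Q))) =?= q(f(q(one),q(b))).
Delete trivial equation k =?= k.
Decompose wrap/1: q(f(k,1)) =?= q(A).
Decompose q/1: f(k,1) =?= A.
Bind A := f(k,1); substituting into the 2 remaining equations that mention A gives: f(f(false,M),f(f(f(L,L),tree(f(k,1),b)),one)) =?= f(f(false,f(1,N)),f(N,one)),  q(f(k,1)) =?= L.
Decompose f/2: f(false,M) =?= f(false,f(1,N)),  f(f(f(L,L),tree(f(k,1),b)),one) =?= f(N,one).
Decompose f/2: false =?= false,  M =?= f(1,N).
Delete trivial equation false =?= false.
Bind M := f(1,N); no other remaining equation mentions M.
Decompose f/2: f(f(L,L),tree(f(k,1),b)) =?= N,  one =?= one.
Bind N := f(f(L,L),tree(f(k,1),b)); no other remaining equation mentions N. Substituting into the earlier binding gives M := f(1,f(f(L,L),tree(f(k,1),b))).
Delete trivial equation one =?= one.
Bind L := q(f(k,1)); no other remaining equation mentions L. Substituting into the earlier bindings gives M := f(1,f(f(q(f(k,1)),q(f(k,1))),tree(f(k,1),b))), N := f(f(q(f(k,1)),q(f(k,1))),tree(f(k,1),b)).
Decompose q/1: f(q(R),q(Q)) =?= f(q(one),q(b)).
Decompose f/2: q(R) =?= q(one),  q(Q) =?= q(b).
Decompose q/1: R =?= one.
Bind R := one; substituting into the one remaining equation that mentions R gives: tree(q(q(X)),one) =?= tree(q(q(f(k,b))),Y1).
Decompose q/1: Q =?= b.
Bind Q := b; no other remaining equation mentions Q.
Decompose tree/2: q(q(X)) =?= q(q(f(k,b))),  one =?= Y1.
Decompose q/1: q(X) =?= q(f(k,b)).
Decompose q/1: X =?= f(k,b).
Bind X := f(k,b); no other remaining equation mentions X.
Bind Y1 := one.
MGU = { Y2 -> one, A -> f(k,1), M -> f(1,f(f(q(f(k,1)),q(f(k,1))),tree(f(k,1),b))), N -> f(f(q(f(k,1)),q(f(k,1))),tree(f(k,1),b)), L -> q(f(k,1)), R -> one, Q -> b, X -> f(k,b), Y1 -> one }, so M -> f(1,f(f(q(f(k,1)),q(f(k,1))),tree(f(k,1),b))).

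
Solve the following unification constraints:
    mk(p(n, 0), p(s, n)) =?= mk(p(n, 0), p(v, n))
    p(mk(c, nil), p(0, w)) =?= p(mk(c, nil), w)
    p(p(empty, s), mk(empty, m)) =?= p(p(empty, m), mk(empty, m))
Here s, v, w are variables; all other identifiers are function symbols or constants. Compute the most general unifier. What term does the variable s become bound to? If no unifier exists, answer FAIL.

FAIL

Decompose mk/2: p(n, 0) =?= p(n, 0),  p(s, n) =?= p(v, n).
Delete trivial equation p(n, 0) =?= p(n, 0).
Decompose p/2: s =?= v,  n =?= n.
Bind s := v; substituting into the one remaining equation that mentions s gives: p(p(empty, v), mk(empty, m)) =?= p(p(empty, m), mk(empty, m)).
Delete trivial equation n =?= n.
Decompose p/2: mk(c, nil) =?= mk(c, nil),  p(0, w) =?= w.
Delete trivial equation mk(c, nil) =?= mk(c, nil).
Occurs check fails: w occurs in p(0, w); the equation w =?= p(0, w) has no finite solution.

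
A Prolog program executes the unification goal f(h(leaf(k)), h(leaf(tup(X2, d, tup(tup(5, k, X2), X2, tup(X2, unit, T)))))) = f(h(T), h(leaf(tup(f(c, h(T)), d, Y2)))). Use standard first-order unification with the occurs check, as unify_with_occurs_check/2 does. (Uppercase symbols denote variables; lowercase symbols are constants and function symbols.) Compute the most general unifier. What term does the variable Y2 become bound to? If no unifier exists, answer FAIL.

Decompose f/2: h(leaf(k)) = h(T),  h(leaf(tup(X2, d, tup(tup(5, k, X2), X2, tup(X2, unit, T))))) = h(leaf(tup(f(c, h(T)), d, Y2))).
Decompose h/1: leaf(k) = T.
Bind T := leaf(k); substituting into the remaining equation gives: h(leaf(tup(X2, d, tup(tup(5, k, X2), X2, tup(X2, unit, leaf(k)))))) = h(leaf(tup(f(c, h(leaf(k))), d, Y2))).
Decompose h/1: leaf(tup(X2, d, tup(tup(5, k, X2), X2, tup(X2, unit, leaf(k))))) = leaf(tup(f(c, h(leaf(k))), d, Y2)).
Decompose leaf/1: tup(X2, d, tup(tup(5, k, X2), X2, tup(X2, unit, leaf(k)))) = tup(f(c, h(leaf(k))), d, Y2).
Decompose tup/3: X2 = f(c, h(leaf(k))),  d = d,  tup(tup(5, k, X2), X2, tup(X2, unit, leaf(k))) = Y2.
Bind X2 := f(c, h(leaf(k))); substituting into the one remaining equation that mentions X2 gives: tup(tup(5, k, f(c, h(leaf(k)))), f(c, h(leaf(k))), tup(f(c, h(leaf(k))), unit, leaf(k))) = Y2.
Delete trivial equation d = d.
Bind Y2 := tup(tup(5, k, f(c, h(leaf(k)))), f(c, h(leaf(k))), tup(f(c, h(leaf(k))), unit, leaf(k))).
MGU = { T -> leaf(k), X2 -> f(c, h(leaf(k))), Y2 -> tup(tup(5, k, f(c, h(leaf(k)))), f(c, h(leaf(k))), tup(f(c, h(leaf(k))), unit, leaf(k))) }, so Y2 -> tup(tup(5, k, f(c, h(leaf(k)))), f(c, h(leaf(k))), tup(f(c, h(leaf(k))), unit, leaf(k))).

tup(tup(5, k, f(c, h(leaf(k)))), f(c, h(leaf(k))), tup(f(c, h(leaf(k))), unit, leaf(k)))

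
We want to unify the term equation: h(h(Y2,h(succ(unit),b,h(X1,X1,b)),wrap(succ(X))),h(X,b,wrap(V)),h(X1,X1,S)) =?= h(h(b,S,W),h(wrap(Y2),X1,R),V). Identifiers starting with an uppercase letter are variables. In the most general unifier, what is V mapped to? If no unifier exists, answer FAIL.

Decompose h/3: h(Y2,h(succ(unit),b,h(X1,X1,b)),wrap(succ(X))) =?= h(b,S,W),  h(X,b,wrap(V)) =?= h(wrap(Y2),X1,R),  h(X1,X1,S) =?= V.
Decompose h/3: Y2 =?= b,  h(succ(unit),b,h(X1,X1,b)) =?= S,  wrap(succ(X)) =?= W.
Bind Y2 := b; substituting into the one remaining equation that mentions Y2 gives: h(X,b,wrap(V)) =?= h(wrap(b),X1,R).
Bind S := h(succ(unit),b,h(X1,X1,b)); substituting into the one remaining equation that mentions S gives: h(X1,X1,h(succ(unit),b,h(X1,X1,b))) =?= V.
Bind W := wrap(succ(X)); no other remaining equation mentions W.
Decompose h/3: X =?= wrap(b),  b =?= X1,  wrap(V) =?= R.
Bind X := wrap(b); no other remaining equation mentions X. Substituting into the earlier binding gives W := wrap(succ(wrap(b))).
Bind X1 := b; substituting into the one remaining equation that mentions X1 gives: h(b,b,h(succ(unit),b,h(b,b,b))) =?= V. Substituting into the earlier binding gives S := h(succ(unit),b,h(b,b,b)).
Bind R := wrap(V); no other remaining equation mentions R.
Bind V := h(b,b,h(succ(unit),b,h(b,b,b))). Substituting into the earlier binding gives R := wrap(h(b,b,h(succ(unit),b,h(b,b,b)))).
MGU = { Y2 ↦ b, S ↦ h(succ(unit),b,h(b,b,b)), W ↦ wrap(succ(wrap(b))), X ↦ wrap(b), X1 ↦ b, R ↦ wrap(h(b,b,h(succ(unit),b,h(b,b,b)))), V ↦ h(b,b,h(succ(unit),b,h(b,b,b))) }, so V ↦ h(b,b,h(succ(unit),b,h(b,b,b))).

h(b,b,h(succ(unit),b,h(b,b,b)))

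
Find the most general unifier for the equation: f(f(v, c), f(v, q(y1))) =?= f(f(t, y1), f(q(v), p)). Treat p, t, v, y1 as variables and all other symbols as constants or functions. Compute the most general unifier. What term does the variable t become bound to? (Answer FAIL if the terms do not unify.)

Decompose f/2: f(v, c) =?= f(t, y1),  f(v, q(y1)) =?= f(q(v), p).
Decompose f/2: v =?= t,  c =?= y1.
Bind v := t; substituting into the one remaining equation that mentions v gives: f(t, q(y1)) =?= f(q(t), p).
Bind y1 := c; substituting into the remaining equation gives: f(t, q(c)) =?= f(q(t), p).
Decompose f/2: t =?= q(t),  q(c) =?= p.
Occurs check fails: t occurs in q(t); the equation t =?= q(t) has no finite solution.

FAIL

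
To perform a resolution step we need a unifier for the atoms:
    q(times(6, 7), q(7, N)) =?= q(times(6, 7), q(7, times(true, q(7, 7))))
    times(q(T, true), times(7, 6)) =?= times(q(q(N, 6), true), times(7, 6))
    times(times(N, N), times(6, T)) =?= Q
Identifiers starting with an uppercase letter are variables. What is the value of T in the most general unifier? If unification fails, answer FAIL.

Decompose q/2: times(6, 7) =?= times(6, 7),  q(7, N) =?= q(7, times(true, q(7, 7))).
Delete trivial equation times(6, 7) =?= times(6, 7).
Decompose q/2: 7 =?= 7,  N =?= times(true, q(7, 7)).
Delete trivial equation 7 =?= 7.
Bind N := times(true, q(7, 7)); substituting into the remaining equations gives: times(q(T, true), times(7, 6)) =?= times(q(q(times(true, q(7, 7)), 6), true), times(7, 6)),  times(times(times(true, q(7, 7)), times(true, q(7, 7))), times(6, T)) =?= Q.
Decompose times/2: q(T, true) =?= q(q(times(true, q(7, 7)), 6), true),  times(7, 6) =?= times(7, 6).
Decompose q/2: T =?= q(times(true, q(7, 7)), 6),  true =?= true.
Bind T := q(times(true, q(7, 7)), 6); substituting into the one remaining equation that mentions T gives: times(times(times(true, q(7, 7)), times(true, q(7, 7))), times(6, q(times(true, q(7, 7)), 6))) =?= Q.
Delete trivial equation true =?= true.
Delete trivial equation times(7, 6) =?= times(7, 6).
Bind Q := times(times(times(true, q(7, 7)), times(true, q(7, 7))), times(6, q(times(true, q(7, 7)), 6))).
MGU = { N := times(true, q(7, 7)), T := q(times(true, q(7, 7)), 6), Q := times(times(times(true, q(7, 7)), times(true, q(7, 7))), times(6, q(times(true, q(7, 7)), 6))) }, so T := q(times(true, q(7, 7)), 6).

q(times(true, q(7, 7)), 6)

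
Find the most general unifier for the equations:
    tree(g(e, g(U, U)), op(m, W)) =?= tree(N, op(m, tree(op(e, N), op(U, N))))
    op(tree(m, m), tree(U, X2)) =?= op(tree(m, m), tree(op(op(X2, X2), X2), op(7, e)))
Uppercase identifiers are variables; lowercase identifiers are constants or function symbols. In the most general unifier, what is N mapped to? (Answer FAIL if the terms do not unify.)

g(e, g(op(op(op(7, e), op(7, e)), op(7, e)), op(op(op(7, e), op(7, e)), op(7, e))))

Decompose tree/2: g(e, g(U, U)) =?= N,  op(m, W) =?= op(m, tree(op(e, N), op(U, N))).
Bind N := g(e, g(U, U)); substituting into the one remaining equation that mentions N gives: op(m, W) =?= op(m, tree(op(e, g(e, g(U, U))), op(U, g(e, g(U, U))))).
Decompose op/2: m =?= m,  W =?= tree(op(e, g(e, g(U, U))), op(U, g(e, g(U, U)))).
Delete trivial equation m =?= m.
Bind W := tree(op(e, g(e, g(U, U))), op(U, g(e, g(U, U)))); no other remaining equation mentions W.
Decompose op/2: tree(m, m) =?= tree(m, m),  tree(U, X2) =?= tree(op(op(X2, X2), X2), op(7, e)).
Delete trivial equation tree(m, m) =?= tree(m, m).
Decompose tree/2: U =?= op(op(X2, X2), X2),  X2 =?= op(7, e).
Bind U := op(op(X2, X2), X2); no other remaining equation mentions U. Substituting into the earlier bindings gives N := g(e, g(op(op(X2, X2), X2), op(op(X2, X2), X2))), W := tree(op(e, g(e, g(op(op(X2, X2), X2), op(op(X2, X2), X2)))), op(op(op(X2, X2), X2), g(e, g(op(op(X2, X2), X2), op(op(X2, X2), X2))))).
Bind X2 := op(7, e). Substituting into the earlier bindings gives N := g(e, g(op(op(op(7, e), op(7, e)), op(7, e)), op(op(op(7, e), op(7, e)), op(7, e)))), W := tree(op(e, g(e, g(op(op(op(7, e), op(7, e)), op(7, e)), op(op(op(7, e), op(7, e)), op(7, e))))), op(op(op(op(7, e), op(7, e)), op(7, e)), g(e, g(op(op(op(7, e), op(7, e)), op(7, e)), op(op(op(7, e), op(7, e)), op(7, e)))))), U := op(op(op(7, e), op(7, e)), op(7, e)).
MGU = { N -> g(e, g(op(op(op(7, e), op(7, e)), op(7, e)), op(op(op(7, e), op(7, e)), op(7, e)))), W -> tree(op(e, g(e, g(op(op(op(7, e), op(7, e)), op(7, e)), op(op(op(7, e), op(7, e)), op(7, e))))), op(op(op(op(7, e), op(7, e)), op(7, e)), g(e, g(op(op(op(7, e), op(7, e)), op(7, e)), op(op(op(7, e), op(7, e)), op(7, e)))))), U -> op(op(op(7, e), op(7, e)), op(7, e)), X2 -> op(7, e) }, so N -> g(e, g(op(op(op(7, e), op(7, e)), op(7, e)), op(op(op(7, e), op(7, e)), op(7, e)))).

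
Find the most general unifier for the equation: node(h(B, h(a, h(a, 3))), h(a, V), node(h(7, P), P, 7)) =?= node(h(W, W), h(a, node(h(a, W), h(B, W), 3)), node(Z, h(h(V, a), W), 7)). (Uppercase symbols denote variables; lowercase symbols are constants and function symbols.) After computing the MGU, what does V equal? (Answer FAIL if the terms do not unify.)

Decompose node/3: h(B, h(a, h(a, 3))) =?= h(W, W),  h(a, V) =?= h(a, node(h(a, W), h(B, W), 3)),  node(h(7, P), P, 7) =?= node(Z, h(h(V, a), W), 7).
Decompose h/2: B =?= W,  h(a, h(a, 3)) =?= W.
Bind B := W; substituting into the one remaining equation that mentions B gives: h(a, V) =?= h(a, node(h(a, W), h(W, W), 3)).
Bind W := h(a, h(a, 3)); substituting into the remaining equations gives: h(a, V) =?= h(a, node(h(a, h(a, h(a, 3))), h(h(a, h(a, 3)), h(a, h(a, 3))), 3)),  node(h(7, P), P, 7) =?= node(Z, h(h(V, a), h(a, h(a, 3))), 7). Substituting into the earlier binding gives B := h(a, h(a, 3)).
Decompose h/2: a =?= a,  V =?= node(h(a, h(a, h(a, 3))), h(h(a, h(a, 3)), h(a, h(a, 3))), 3).
Delete trivial equation a =?= a.
Bind V := node(h(a, h(a, h(a, 3))), h(h(a, h(a, 3)), h(a, h(a, 3))), 3); substituting into the remaining equation gives: node(h(7, P), P, 7) =?= node(Z, h(h(node(h(a, h(a, h(a, 3))), h(h(a, h(a, 3)), h(a, h(a, 3))), 3), a), h(a, h(a, 3))), 7).
Decompose node/3: h(7, P) =?= Z,  P =?= h(h(node(h(a, h(a, h(a, 3))), h(h(a, h(a, 3)), h(a, h(a, 3))), 3), a), h(a, h(a, 3))),  7 =?= 7.
Bind Z := h(7, P); no other remaining equation mentions Z.
Bind P := h(h(node(h(a, h(a, h(a, 3))), h(h(a, h(a, 3)), h(a, h(a, 3))), 3), a), h(a, h(a, 3))); no other remaining equation mentions P. Substituting into the earlier binding gives Z := h(7, h(h(node(h(a, h(a, h(a, 3))), h(h(a, h(a, 3)), h(a, h(a, 3))), 3), a), h(a, h(a, 3)))).
Delete trivial equation 7 =?= 7.
MGU = { B -> h(a, h(a, 3)), W -> h(a, h(a, 3)), V -> node(h(a, h(a, h(a, 3))), h(h(a, h(a, 3)), h(a, h(a, 3))), 3), Z -> h(7, h(h(node(h(a, h(a, h(a, 3))), h(h(a, h(a, 3)), h(a, h(a, 3))), 3), a), h(a, h(a, 3)))), P -> h(h(node(h(a, h(a, h(a, 3))), h(h(a, h(a, 3)), h(a, h(a, 3))), 3), a), h(a, h(a, 3))) }, so V -> node(h(a, h(a, h(a, 3))), h(h(a, h(a, 3)), h(a, h(a, 3))), 3).

node(h(a, h(a, h(a, 3))), h(h(a, h(a, 3)), h(a, h(a, 3))), 3)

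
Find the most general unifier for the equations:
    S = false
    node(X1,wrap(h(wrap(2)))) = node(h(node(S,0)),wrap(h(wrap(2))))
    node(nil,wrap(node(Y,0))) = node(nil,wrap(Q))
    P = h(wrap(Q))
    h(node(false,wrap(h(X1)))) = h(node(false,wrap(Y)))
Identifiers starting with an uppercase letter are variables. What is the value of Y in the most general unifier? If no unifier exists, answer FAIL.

h(h(node(false,0)))

Bind S := false; substituting into the one remaining equation that mentions S gives: node(X1,wrap(h(wrap(2)))) = node(h(node(false,0)),wrap(h(wrap(2)))).
Decompose node/2: X1 = h(node(false,0)),  wrap(h(wrap(2))) = wrap(h(wrap(2))).
Bind X1 := h(node(false,0)); substituting into the one remaining equation that mentions X1 gives: h(node(false,wrap(h(h(node(false,0)))))) = h(node(false,wrap(Y))).
Delete trivial equation wrap(h(wrap(2))) = wrap(h(wrap(2))).
Decompose node/2: nil = nil,  wrap(node(Y,0)) = wrap(Q).
Delete trivial equation nil = nil.
Decompose wrap/1: node(Y,0) = Q.
Bind Q := node(Y,0); substituting into the one remaining equation that mentions Q gives: P = h(wrap(node(Y,0))).
Bind P := h(wrap(node(Y,0))); no other remaining equation mentions P.
Decompose h/1: node(false,wrap(h(h(node(false,0))))) = node(false,wrap(Y)).
Decompose node/2: false = false,  wrap(h(h(node(false,0)))) = wrap(Y).
Delete trivial equation false = false.
Decompose wrap/1: h(h(node(false,0))) = Y.
Bind Y := h(h(node(false,0))). Substituting into the earlier bindings gives Q := node(h(h(node(false,0))),0), P := h(wrap(node(h(h(node(false,0))),0))).
MGU = { S -> false, X1 -> h(node(false,0)), Q -> node(h(h(node(false,0))),0), P -> h(wrap(node(h(h(node(false,0))),0))), Y -> h(h(node(false,0))) }, so Y -> h(h(node(false,0))).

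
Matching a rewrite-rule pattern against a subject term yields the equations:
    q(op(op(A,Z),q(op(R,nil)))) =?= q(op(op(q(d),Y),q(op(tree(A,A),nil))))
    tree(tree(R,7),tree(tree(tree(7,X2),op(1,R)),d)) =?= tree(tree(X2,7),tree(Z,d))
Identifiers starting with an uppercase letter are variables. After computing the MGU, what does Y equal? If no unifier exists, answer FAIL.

tree(tree(7,tree(q(d),q(d))),op(1,tree(q(d),q(d))))

Decompose q/1: op(op(A,Z),q(op(R,nil))) =?= op(op(q(d),Y),q(op(tree(A,A),nil))).
Decompose op/2: op(A,Z) =?= op(q(d),Y),  q(op(R,nil)) =?= q(op(tree(A,A),nil)).
Decompose op/2: A =?= q(d),  Z =?= Y.
Bind A := q(d); substituting into the one remaining equation that mentions A gives: q(op(R,nil)) =?= q(op(tree(q(d),q(d)),nil)).
Bind Z := Y; substituting into the one remaining equation that mentions Z gives: tree(tree(R,7),tree(tree(tree(7,X2),op(1,R)),d)) =?= tree(tree(X2,7),tree(Y,d)).
Decompose q/1: op(R,nil) =?= op(tree(q(d),q(d)),nil).
Decompose op/2: R =?= tree(q(d),q(d)),  nil =?= nil.
Bind R := tree(q(d),q(d)); substituting into the one remaining equation that mentions R gives: tree(tree(tree(q(d),q(d)),7),tree(tree(tree(7,X2),op(1,tree(q(d),q(d)))),d)) =?= tree(tree(X2,7),tree(Y,d)).
Delete trivial equation nil =?= nil.
Decompose tree/2: tree(tree(q(d),q(d)),7) =?= tree(X2,7),  tree(tree(tree(7,X2),op(1,tree(q(d),q(d)))),d) =?= tree(Y,d).
Decompose tree/2: tree(q(d),q(d)) =?= X2,  7 =?= 7.
Bind X2 := tree(q(d),q(d)); substituting into the one remaining equation that mentions X2 gives: tree(tree(tree(7,tree(q(d),q(d))),op(1,tree(q(d),q(d)))),d) =?= tree(Y,d).
Delete trivial equation 7 =?= 7.
Decompose tree/2: tree(tree(7,tree(q(d),q(d))),op(1,tree(q(d),q(d)))) =?= Y,  d =?= d.
Bind Y := tree(tree(7,tree(q(d),q(d))),op(1,tree(q(d),q(d)))); no other remaining equation mentions Y. Substituting into the earlier binding gives Z := tree(tree(7,tree(q(d),q(d))),op(1,tree(q(d),q(d)))).
Delete trivial equation d =?= d.
MGU = { A -> q(d), Z -> tree(tree(7,tree(q(d),q(d))),op(1,tree(q(d),q(d)))), R -> tree(q(d),q(d)), X2 -> tree(q(d),q(d)), Y -> tree(tree(7,tree(q(d),q(d))),op(1,tree(q(d),q(d)))) }, so Y -> tree(tree(7,tree(q(d),q(d))),op(1,tree(q(d),q(d)))).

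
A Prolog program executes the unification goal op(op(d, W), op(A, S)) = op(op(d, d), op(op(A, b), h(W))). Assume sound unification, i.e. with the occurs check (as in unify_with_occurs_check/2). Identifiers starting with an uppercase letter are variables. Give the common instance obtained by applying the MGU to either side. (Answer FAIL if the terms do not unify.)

FAIL

Decompose op/2: op(d, W) = op(d, d),  op(A, S) = op(op(A, b), h(W)).
Decompose op/2: d = d,  W = d.
Delete trivial equation d = d.
Bind W := d; substituting into the remaining equation gives: op(A, S) = op(op(A, b), h(d)).
Decompose op/2: A = op(A, b),  S = h(d).
Occurs check fails: A occurs in op(A, b); the equation A = op(A, b) has no finite solution.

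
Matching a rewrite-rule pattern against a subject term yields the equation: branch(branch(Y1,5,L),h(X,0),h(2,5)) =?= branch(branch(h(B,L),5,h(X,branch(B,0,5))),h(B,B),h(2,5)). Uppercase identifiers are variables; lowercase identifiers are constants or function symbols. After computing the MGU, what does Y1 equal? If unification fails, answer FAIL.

h(0,h(0,branch(0,0,5)))

Decompose branch/3: branch(Y1,5,L) =?= branch(h(B,L),5,h(X,branch(B,0,5))),  h(X,0) =?= h(B,B),  h(2,5) =?= h(2,5).
Decompose branch/3: Y1 =?= h(B,L),  5 =?= 5,  L =?= h(X,branch(B,0,5)).
Bind Y1 := h(B,L); no other remaining equation mentions Y1.
Delete trivial equation 5 =?= 5.
Bind L := h(X,branch(B,0,5)); no other remaining equation mentions L. Substituting into the earlier binding gives Y1 := h(B,h(X,branch(B,0,5))).
Decompose h/2: X =?= B,  0 =?= B.
Bind X := B; no other remaining equation mentions X. Substituting into the earlier bindings gives Y1 := h(B,h(B,branch(B,0,5))), L := h(B,branch(B,0,5)).
Bind B := 0; no other remaining equation mentions B. Substituting into the earlier bindings gives Y1 := h(0,h(0,branch(0,0,5))), L := h(0,branch(0,0,5)), X := 0.
Delete trivial equation h(2,5) =?= h(2,5).
MGU = { Y1 ↦ h(0,h(0,branch(0,0,5))), L ↦ h(0,branch(0,0,5)), X ↦ 0, B ↦ 0 }, so Y1 ↦ h(0,h(0,branch(0,0,5))).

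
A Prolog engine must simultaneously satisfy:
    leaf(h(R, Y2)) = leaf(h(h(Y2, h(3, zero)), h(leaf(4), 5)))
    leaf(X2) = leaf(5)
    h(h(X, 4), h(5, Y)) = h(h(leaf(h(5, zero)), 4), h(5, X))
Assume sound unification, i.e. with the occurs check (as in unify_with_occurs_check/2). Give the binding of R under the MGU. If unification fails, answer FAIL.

h(h(leaf(4), 5), h(3, zero))

Decompose leaf/1: h(R, Y2) = h(h(Y2, h(3, zero)), h(leaf(4), 5)).
Decompose h/2: R = h(Y2, h(3, zero)),  Y2 = h(leaf(4), 5).
Bind R := h(Y2, h(3, zero)); no other remaining equation mentions R.
Bind Y2 := h(leaf(4), 5); no other remaining equation mentions Y2. Substituting into the earlier binding gives R := h(h(leaf(4), 5), h(3, zero)).
Decompose leaf/1: X2 = 5.
Bind X2 := 5; no other remaining equation mentions X2.
Decompose h/2: h(X, 4) = h(leaf(h(5, zero)), 4),  h(5, Y) = h(5, X).
Decompose h/2: X = leaf(h(5, zero)),  4 = 4.
Bind X := leaf(h(5, zero)); substituting into the one remaining equation that mentions X gives: h(5, Y) = h(5, leaf(h(5, zero))).
Delete trivial equation 4 = 4.
Decompose h/2: 5 = 5,  Y = leaf(h(5, zero)).
Delete trivial equation 5 = 5.
Bind Y := leaf(h(5, zero)).
MGU = { R ↦ h(h(leaf(4), 5), h(3, zero)), Y2 ↦ h(leaf(4), 5), X2 ↦ 5, X ↦ leaf(h(5, zero)), Y ↦ leaf(h(5, zero)) }, so R ↦ h(h(leaf(4), 5), h(3, zero)).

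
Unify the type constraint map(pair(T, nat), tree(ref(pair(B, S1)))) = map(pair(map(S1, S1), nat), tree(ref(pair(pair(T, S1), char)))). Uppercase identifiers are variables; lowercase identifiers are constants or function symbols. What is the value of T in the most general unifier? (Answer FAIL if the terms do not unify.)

Decompose map/2: pair(T, nat) = pair(map(S1, S1), nat),  tree(ref(pair(B, S1))) = tree(ref(pair(pair(T, S1), char))).
Decompose pair/2: T = map(S1, S1),  nat = nat.
Bind T := map(S1, S1); substituting into the one remaining equation that mentions T gives: tree(ref(pair(B, S1))) = tree(ref(pair(pair(map(S1, S1), S1), char))).
Delete trivial equation nat = nat.
Decompose tree/1: ref(pair(B, S1)) = ref(pair(pair(map(S1, S1), S1), char)).
Decompose ref/1: pair(B, S1) = pair(pair(map(S1, S1), S1), char).
Decompose pair/2: B = pair(map(S1, S1), S1),  S1 = char.
Bind B := pair(map(S1, S1), S1); no other remaining equation mentions B.
Bind S1 := char. Substituting into the earlier bindings gives T := map(char, char), B := pair(map(char, char), char).
MGU = { T := map(char, char), B := pair(map(char, char), char), S1 := char }, so T := map(char, char).

map(char, char)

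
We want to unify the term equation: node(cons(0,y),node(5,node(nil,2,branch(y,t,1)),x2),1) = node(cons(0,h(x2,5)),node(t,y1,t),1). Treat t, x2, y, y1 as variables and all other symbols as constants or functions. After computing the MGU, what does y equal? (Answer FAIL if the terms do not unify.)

h(5,5)

Decompose node/3: cons(0,y) = cons(0,h(x2,5)),  node(5,node(nil,2,branch(y,t,1)),x2) = node(t,y1,t),  1 = 1.
Decompose cons/2: 0 = 0,  y = h(x2,5).
Delete trivial equation 0 = 0.
Bind y := h(x2,5); substituting into the one remaining equation that mentions y gives: node(5,node(nil,2,branch(h(x2,5),t,1)),x2) = node(t,y1,t).
Decompose node/3: 5 = t,  node(nil,2,branch(h(x2,5),t,1)) = y1,  x2 = t.
Bind t := 5; substituting into the 2 remaining equations that mention t gives: node(nil,2,branch(h(x2,5),5,1)) = y1,  x2 = 5.
Bind y1 := node(nil,2,branch(h(x2,5),5,1)); no other remaining equation mentions y1.
Bind x2 := 5; no other remaining equation mentions x2. Substituting into the earlier bindings gives y := h(5,5), y1 := node(nil,2,branch(h(5,5),5,1)).
Delete trivial equation 1 = 1.
MGU = { y := h(5,5), t := 5, y1 := node(nil,2,branch(h(5,5),5,1)), x2 := 5 }, so y := h(5,5).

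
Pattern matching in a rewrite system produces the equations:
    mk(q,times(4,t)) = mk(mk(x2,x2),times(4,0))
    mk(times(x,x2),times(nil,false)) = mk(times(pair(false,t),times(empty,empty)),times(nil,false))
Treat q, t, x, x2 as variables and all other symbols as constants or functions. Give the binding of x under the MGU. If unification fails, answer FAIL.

Decompose mk/2: q = mk(x2,x2),  times(4,t) = times(4,0).
Bind q := mk(x2,x2); no other remaining equation mentions q.
Decompose times/2: 4 = 4,  t = 0.
Delete trivial equation 4 = 4.
Bind t := 0; substituting into the remaining equation gives: mk(times(x,x2),times(nil,false)) = mk(times(pair(false,0),times(empty,empty)),times(nil,false)).
Decompose mk/2: times(x,x2) = times(pair(false,0),times(empty,empty)),  times(nil,false) = times(nil,false).
Decompose times/2: x = pair(false,0),  x2 = times(empty,empty).
Bind x := pair(false,0); no other remaining equation mentions x.
Bind x2 := times(empty,empty); no other remaining equation mentions x2. Substituting into the earlier binding gives q := mk(times(empty,empty),times(empty,empty)).
Delete trivial equation times(nil,false) = times(nil,false).
MGU = { q := mk(times(empty,empty),times(empty,empty)), t := 0, x := pair(false,0), x2 := times(empty,empty) }, so x := pair(false,0).

pair(false,0)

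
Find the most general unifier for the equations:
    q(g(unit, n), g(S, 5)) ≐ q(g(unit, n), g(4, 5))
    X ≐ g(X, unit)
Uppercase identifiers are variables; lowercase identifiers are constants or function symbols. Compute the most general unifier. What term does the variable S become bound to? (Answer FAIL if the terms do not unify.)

FAIL

Decompose q/2: g(unit, n) ≐ g(unit, n),  g(S, 5) ≐ g(4, 5).
Delete trivial equation g(unit, n) ≐ g(unit, n).
Decompose g/2: S ≐ 4,  5 ≐ 5.
Bind S := 4; no other remaining equation mentions S.
Delete trivial equation 5 ≐ 5.
Occurs check fails: X occurs in g(X, unit); the equation X ≐ g(X, unit) has no finite solution.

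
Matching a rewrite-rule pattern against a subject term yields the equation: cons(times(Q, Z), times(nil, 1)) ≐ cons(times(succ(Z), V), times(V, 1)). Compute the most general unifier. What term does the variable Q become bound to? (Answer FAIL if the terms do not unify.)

Decompose cons/2: times(Q, Z) ≐ times(succ(Z), V),  times(nil, 1) ≐ times(V, 1).
Decompose times/2: Q ≐ succ(Z),  Z ≐ V.
Bind Q := succ(Z); no other remaining equation mentions Q.
Bind Z := V; no other remaining equation mentions Z. Substituting into the earlier binding gives Q := succ(V).
Decompose times/2: nil ≐ V,  1 ≐ 1.
Bind V := nil; no other remaining equation mentions V. Substituting into the earlier bindings gives Q := succ(nil), Z := nil.
Delete trivial equation 1 ≐ 1.
MGU = { Q ↦ succ(nil), Z ↦ nil, V ↦ nil }, so Q ↦ succ(nil).

succ(nil)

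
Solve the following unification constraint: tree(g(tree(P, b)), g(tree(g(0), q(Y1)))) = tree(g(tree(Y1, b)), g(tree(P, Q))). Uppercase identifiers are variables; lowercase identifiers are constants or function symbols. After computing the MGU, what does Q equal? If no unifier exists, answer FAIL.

Decompose tree/2: g(tree(P, b)) = g(tree(Y1, b)),  g(tree(g(0), q(Y1))) = g(tree(P, Q)).
Decompose g/1: tree(P, b) = tree(Y1, b).
Decompose tree/2: P = Y1,  b = b.
Bind P := Y1; substituting into the one remaining equation that mentions P gives: g(tree(g(0), q(Y1))) = g(tree(Y1, Q)).
Delete trivial equation b = b.
Decompose g/1: tree(g(0), q(Y1)) = tree(Y1, Q).
Decompose tree/2: g(0) = Y1,  q(Y1) = Q.
Bind Y1 := g(0); substituting into the remaining equation gives: q(g(0)) = Q. Substituting into the earlier binding gives P := g(0).
Bind Q := q(g(0)).
MGU = { P ↦ g(0), Y1 ↦ g(0), Q ↦ q(g(0)) }, so Q ↦ q(g(0)).

q(g(0))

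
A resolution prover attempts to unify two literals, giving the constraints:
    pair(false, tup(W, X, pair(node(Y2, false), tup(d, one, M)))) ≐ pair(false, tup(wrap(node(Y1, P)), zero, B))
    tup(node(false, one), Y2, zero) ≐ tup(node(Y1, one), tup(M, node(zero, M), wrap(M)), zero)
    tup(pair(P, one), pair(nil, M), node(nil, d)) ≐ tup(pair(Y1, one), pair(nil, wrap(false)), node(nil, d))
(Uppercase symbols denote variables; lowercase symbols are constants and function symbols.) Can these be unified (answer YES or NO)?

Decompose pair/2: false ≐ false,  tup(W, X, pair(node(Y2, false), tup(d, one, M))) ≐ tup(wrap(node(Y1, P)), zero, B).
Delete trivial equation false ≐ false.
Decompose tup/3: W ≐ wrap(node(Y1, P)),  X ≐ zero,  pair(node(Y2, false), tup(d, one, M)) ≐ B.
Bind W := wrap(node(Y1, P)); no other remaining equation mentions W.
Bind X := zero; no other remaining equation mentions X.
Bind B := pair(node(Y2, false), tup(d, one, M)); no other remaining equation mentions B.
Decompose tup/3: node(false, one) ≐ node(Y1, one),  Y2 ≐ tup(M, node(zero, M), wrap(M)),  zero ≐ zero.
Decompose node/2: false ≐ Y1,  one ≐ one.
Bind Y1 := false; substituting into the one remaining equation that mentions Y1 gives: tup(pair(P, one), pair(nil, M), node(nil, d)) ≐ tup(pair(false, one), pair(nil, wrap(false)), node(nil, d)). Substituting into the earlier binding gives W := wrap(node(false, P)).
Delete trivial equation one ≐ one.
Bind Y2 := tup(M, node(zero, M), wrap(M)); no other remaining equation mentions Y2. Substituting into the earlier binding gives B := pair(node(tup(M, node(zero, M), wrap(M)), false), tup(d, one, M)).
Delete trivial equation zero ≐ zero.
Decompose tup/3: pair(P, one) ≐ pair(false, one),  pair(nil, M) ≐ pair(nil, wrap(false)),  node(nil, d) ≐ node(nil, d).
Decompose pair/2: P ≐ false,  one ≐ one.
Bind P := false; no other remaining equation mentions P. Substituting into the earlier binding gives W := wrap(node(false, false)).
Delete trivial equation one ≐ one.
Decompose pair/2: nil ≐ nil,  M ≐ wrap(false).
Delete trivial equation nil ≐ nil.
Bind M := wrap(false); no other remaining equation mentions M. Substituting into the earlier bindings gives B := pair(node(tup(wrap(false), node(zero, wrap(false)), wrap(wrap(false))), false), tup(d, one, wrap(false))), Y2 := tup(wrap(false), node(zero, wrap(false)), wrap(wrap(false))).
Delete trivial equation node(nil, d) ≐ node(nil, d).
No equations remain and no clash or occurs-check failure arose, so a unifier exists.

YES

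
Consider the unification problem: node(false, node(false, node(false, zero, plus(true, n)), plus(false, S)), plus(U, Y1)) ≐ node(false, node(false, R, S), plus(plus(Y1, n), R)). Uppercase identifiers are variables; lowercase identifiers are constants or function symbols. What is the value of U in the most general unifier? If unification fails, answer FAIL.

Decompose node/3: false ≐ false,  node(false, node(false, zero, plus(true, n)), plus(false, S)) ≐ node(false, R, S),  plus(U, Y1) ≐ plus(plus(Y1, n), R).
Delete trivial equation false ≐ false.
Decompose node/3: false ≐ false,  node(false, zero, plus(true, n)) ≐ R,  plus(false, S) ≐ S.
Delete trivial equation false ≐ false.
Bind R := node(false, zero, plus(true, n)); substituting into the one remaining equation that mentions R gives: plus(U, Y1) ≐ plus(plus(Y1, n), node(false, zero, plus(true, n))).
Occurs check fails: S occurs in plus(false, S); the equation S ≐ plus(false, S) has no finite solution.

FAIL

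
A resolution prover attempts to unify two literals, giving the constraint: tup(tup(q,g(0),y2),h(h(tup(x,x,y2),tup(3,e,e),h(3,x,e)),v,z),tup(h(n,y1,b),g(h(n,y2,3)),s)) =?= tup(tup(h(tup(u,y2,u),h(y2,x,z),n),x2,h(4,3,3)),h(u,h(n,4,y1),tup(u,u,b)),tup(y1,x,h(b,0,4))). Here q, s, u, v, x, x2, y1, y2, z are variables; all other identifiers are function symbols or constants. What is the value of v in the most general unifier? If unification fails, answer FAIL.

FAIL

Decompose tup/3: tup(q,g(0),y2) =?= tup(h(tup(u,y2,u),h(y2,x,z),n),x2,h(4,3,3)),  h(h(tup(x,x,y2),tup(3,e,e),h(3,x,e)),v,z) =?= h(u,h(n,4,y1),tup(u,u,b)),  tup(h(n,y1,b),g(h(n,y2,3)),s) =?= tup(y1,x,h(b,0,4)).
Decompose tup/3: q =?= h(tup(u,y2,u),h(y2,x,z),n),  g(0) =?= x2,  y2 =?= h(4,3,3).
Bind q := h(tup(u,y2,u),h(y2,x,z),n); no other remaining equation mentions q.
Bind x2 := g(0); no other remaining equation mentions x2.
Bind y2 := h(4,3,3); substituting into the remaining equations gives: h(h(tup(x,x,h(4,3,3)),tup(3,e,e),h(3,x,e)),v,z) =?= h(u,h(n,4,y1),tup(u,u,b)),  tup(h(n,y1,b),g(h(n,h(4,3,3),3)),s) =?= tup(y1,x,h(b,0,4)). Substituting into the earlier binding gives q := h(tup(u,h(4,3,3),u),h(h(4,3,3),x,z),n).
Decompose h/3: h(tup(x,x,h(4,3,3)),tup(3,e,e),h(3,x,e)) =?= u,  v =?= h(n,4,y1),  z =?= tup(u,u,b).
Bind u := h(tup(x,x,h(4,3,3)),tup(3,e,e),h(3,x,e)); substituting into the one remaining equation that mentions u gives: z =?= tup(h(tup(x,x,h(4,3,3)),tup(3,e,e),h(3,x,e)),h(tup(x,x,h(4,3,3)),tup(3,e,e),h(3,x,e)),b). Substituting into the earlier binding gives q := h(tup(h(tup(x,x,h(4,3,3)),tup(3,e,e),h(3,x,e)),h(4,3,3),h(tup(x,x,h(4,3,3)),tup(3,e,e),h(3,x,e))),h(h(4,3,3),x,z),n).
Bind v := h(n,4,y1); no other remaining equation mentions v.
Bind z := tup(h(tup(x,x,h(4,3,3)),tup(3,e,e),h(3,x,e)),h(tup(x,x,h(4,3,3)),tup(3,e,e),h(3,x,e)),b); no other remaining equation mentions z. Substituting into the earlier binding gives q := h(tup(h(tup(x,x,h(4,3,3)),tup(3,e,e),h(3,x,e)),h(4,3,3),h(tup(x,x,h(4,3,3)),tup(3,e,e),h(3,x,e))),h(h(4,3,3),x,tup(h(tup(x,x,h(4,3,3)),tup(3,e,e),h(3,x,e)),h(tup(x,x,h(4,3,3)),tup(3,e,e),h(3,x,e)),b)),n).
Decompose tup/3: h(n,y1,b) =?= y1,  g(h(n,h(4,3,3),3)) =?= x,  s =?= h(b,0,4).
Occurs check fails: y1 occurs in h(n,y1,b); the equation y1 =?= h(n,y1,b) has no finite solution.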